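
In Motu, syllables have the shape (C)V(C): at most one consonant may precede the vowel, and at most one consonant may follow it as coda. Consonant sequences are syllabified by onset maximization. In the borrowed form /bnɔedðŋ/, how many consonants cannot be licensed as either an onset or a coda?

3

The consonants /b/, /ð/, /ŋ/ cannot be parsed into a legal (C)V(C) syllable (at most one coda consonant is licensed; onsets are limited to one consonant).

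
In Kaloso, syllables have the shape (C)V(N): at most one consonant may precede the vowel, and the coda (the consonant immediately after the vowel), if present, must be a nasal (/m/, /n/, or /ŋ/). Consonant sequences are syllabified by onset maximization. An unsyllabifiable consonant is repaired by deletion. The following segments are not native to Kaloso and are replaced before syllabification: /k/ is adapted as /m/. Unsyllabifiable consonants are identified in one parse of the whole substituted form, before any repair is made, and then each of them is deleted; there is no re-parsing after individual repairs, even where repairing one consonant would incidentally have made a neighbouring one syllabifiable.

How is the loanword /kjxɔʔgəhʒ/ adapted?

Substitution: /k/ → /m/, giving /mjxɔʔgəhʒ/.
The consonants /m/, /j/, /ʔ/, /h/, /ʒ/ cannot be parsed into a legal (C)V(N) syllable (only a nasal (/m/, /n/, or /ŋ/) is licensed in coda position; onsets are limited to one consonant).
Deletion applies to /m/, /j/, /ʔ/, /h/, /ʒ/.

xɔgə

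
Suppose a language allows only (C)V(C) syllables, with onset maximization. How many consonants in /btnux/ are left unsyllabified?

Under (C)V(C), the unsyllabifiable consonants are /b/, /t/ (at most one coda consonant is licensed; onsets are limited to one consonant).

2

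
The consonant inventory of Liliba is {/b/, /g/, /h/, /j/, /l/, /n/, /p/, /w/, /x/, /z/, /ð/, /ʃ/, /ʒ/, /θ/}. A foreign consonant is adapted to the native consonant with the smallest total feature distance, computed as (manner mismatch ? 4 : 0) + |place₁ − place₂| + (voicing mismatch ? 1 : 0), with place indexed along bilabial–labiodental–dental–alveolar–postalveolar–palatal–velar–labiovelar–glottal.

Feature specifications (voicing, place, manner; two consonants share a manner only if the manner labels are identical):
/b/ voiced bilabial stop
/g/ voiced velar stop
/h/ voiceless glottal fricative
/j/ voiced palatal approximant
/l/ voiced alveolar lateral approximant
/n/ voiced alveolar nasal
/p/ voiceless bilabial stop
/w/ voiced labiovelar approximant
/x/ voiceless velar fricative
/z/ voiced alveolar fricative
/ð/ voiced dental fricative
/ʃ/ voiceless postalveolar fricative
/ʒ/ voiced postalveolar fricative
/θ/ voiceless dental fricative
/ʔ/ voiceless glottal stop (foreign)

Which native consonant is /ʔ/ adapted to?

/g/ is closest: same manner (stop), place distance 2 (glottal→velar), voicing differs (+1); total 3. Next closest is /h/ at distance 4.

g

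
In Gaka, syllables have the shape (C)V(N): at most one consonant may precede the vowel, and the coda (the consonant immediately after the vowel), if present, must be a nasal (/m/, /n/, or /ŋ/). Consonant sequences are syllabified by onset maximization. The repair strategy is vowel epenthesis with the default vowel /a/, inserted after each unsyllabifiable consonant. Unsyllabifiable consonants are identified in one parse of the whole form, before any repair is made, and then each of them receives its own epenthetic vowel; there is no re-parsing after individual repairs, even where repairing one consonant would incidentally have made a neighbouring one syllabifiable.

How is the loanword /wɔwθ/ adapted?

Syllabifying with onset maximization leaves /w/, /θ/ stranded (only a nasal (/m/, /n/, or /ŋ/) is licensed in coda position; onsets are limited to one consonant).
Epenthesis after each stranded consonant: /w/ → /wa/, /θ/ → /θa/.

wɔwaθa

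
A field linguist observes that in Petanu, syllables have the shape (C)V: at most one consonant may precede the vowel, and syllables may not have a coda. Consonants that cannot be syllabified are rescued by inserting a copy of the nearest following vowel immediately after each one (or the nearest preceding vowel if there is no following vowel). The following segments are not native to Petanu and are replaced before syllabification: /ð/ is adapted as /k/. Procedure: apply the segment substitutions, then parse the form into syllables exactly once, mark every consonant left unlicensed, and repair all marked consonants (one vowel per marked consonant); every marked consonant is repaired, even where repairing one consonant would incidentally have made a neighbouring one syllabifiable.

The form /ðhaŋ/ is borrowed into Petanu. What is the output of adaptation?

Substitution: /ð/ → /k/, giving /khaŋ/.
The consonants /k/, /ŋ/ cannot be parsed into a legal (C)V syllable (no codas are permitted; onsets are limited to one consonant).
Inserting the epenthetic vowel yields /k/ → /ka/, /ŋ/ → /ŋa/.

kahaŋa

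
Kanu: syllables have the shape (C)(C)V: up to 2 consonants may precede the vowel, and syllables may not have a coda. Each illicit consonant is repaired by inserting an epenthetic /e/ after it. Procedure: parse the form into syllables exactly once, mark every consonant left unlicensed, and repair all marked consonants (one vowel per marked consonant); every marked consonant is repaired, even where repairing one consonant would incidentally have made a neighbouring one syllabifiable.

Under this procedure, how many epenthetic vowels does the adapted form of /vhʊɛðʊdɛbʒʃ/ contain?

3

The unsyllabifiable consonants are /b/, /ʒ/, /ʃ/; each receives one epenthetic vowel.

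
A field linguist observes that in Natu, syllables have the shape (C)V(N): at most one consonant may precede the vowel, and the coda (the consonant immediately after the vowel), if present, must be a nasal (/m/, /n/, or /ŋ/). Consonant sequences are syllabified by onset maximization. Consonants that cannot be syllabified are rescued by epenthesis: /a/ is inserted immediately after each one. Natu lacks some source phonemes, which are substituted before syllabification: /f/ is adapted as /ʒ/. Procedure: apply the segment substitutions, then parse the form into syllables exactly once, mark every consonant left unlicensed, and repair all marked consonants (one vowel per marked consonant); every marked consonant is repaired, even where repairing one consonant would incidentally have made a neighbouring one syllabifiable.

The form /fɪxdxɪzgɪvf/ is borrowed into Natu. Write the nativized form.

ʒɪxadaxɪzagɪvaʒa

Substitution: /f/ → /ʒ/, giving /ʒɪxdxɪzgɪvʒ/.
Under (C)V(N), the unsyllabifiable consonants are /x/, /d/, /z/, /v/, /ʒ/ (only a nasal (/m/, /n/, or /ŋ/) is licensed in coda position; onsets are limited to one consonant).
Inserting the epenthetic vowel yields /x/ → /xa/, /d/ → /da/, /z/ → /za/, /v/ → /va/, /ʒ/ → /ʒa/.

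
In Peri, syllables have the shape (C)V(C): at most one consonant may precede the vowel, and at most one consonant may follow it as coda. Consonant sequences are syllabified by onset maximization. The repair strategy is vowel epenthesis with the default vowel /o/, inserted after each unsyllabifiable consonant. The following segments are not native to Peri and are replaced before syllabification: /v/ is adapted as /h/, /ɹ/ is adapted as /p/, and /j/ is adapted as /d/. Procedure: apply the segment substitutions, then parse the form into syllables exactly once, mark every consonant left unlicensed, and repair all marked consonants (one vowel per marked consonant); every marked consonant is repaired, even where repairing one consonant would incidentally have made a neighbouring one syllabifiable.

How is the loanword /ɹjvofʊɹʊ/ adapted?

Substitution: /ɹ/ → /p/, /j/ → /d/, /v/ → /h/, giving /pdhofʊpʊ/.
Syllabifying with onset maximization leaves /p/, /d/ stranded (at most one coda consonant is licensed; onsets are limited to one consonant).
Each unlicensed consonant becomes the onset of a new syllable: /p/ → /po/, /d/ → /do/.

podohofʊpʊ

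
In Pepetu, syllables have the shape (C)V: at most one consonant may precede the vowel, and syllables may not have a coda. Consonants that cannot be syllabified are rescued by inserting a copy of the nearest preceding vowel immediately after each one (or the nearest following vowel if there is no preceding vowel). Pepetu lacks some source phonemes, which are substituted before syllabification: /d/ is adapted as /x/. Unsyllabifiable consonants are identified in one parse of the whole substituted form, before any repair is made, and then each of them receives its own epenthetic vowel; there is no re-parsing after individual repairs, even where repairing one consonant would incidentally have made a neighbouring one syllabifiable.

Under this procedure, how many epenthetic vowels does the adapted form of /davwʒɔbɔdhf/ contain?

After substitution the input is /xavwʒɔbɔxhf/.
The unsyllabifiable consonants are /v/, /w/, /x/, /h/, /f/; each receives one epenthetic vowel.

5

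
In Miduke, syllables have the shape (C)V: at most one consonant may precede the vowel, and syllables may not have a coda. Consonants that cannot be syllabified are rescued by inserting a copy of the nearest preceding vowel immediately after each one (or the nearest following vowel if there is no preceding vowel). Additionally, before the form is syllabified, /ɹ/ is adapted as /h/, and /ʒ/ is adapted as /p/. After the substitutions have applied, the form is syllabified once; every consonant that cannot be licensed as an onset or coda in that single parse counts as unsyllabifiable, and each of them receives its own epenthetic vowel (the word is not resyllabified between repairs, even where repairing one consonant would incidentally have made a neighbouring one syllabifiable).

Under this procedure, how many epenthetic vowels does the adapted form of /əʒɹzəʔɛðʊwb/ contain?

4

After substitution the input is /əphzəʔɛðʊwb/.
The unsyllabifiable consonants are /p/, /h/, /w/, /b/; each receives one epenthetic vowel.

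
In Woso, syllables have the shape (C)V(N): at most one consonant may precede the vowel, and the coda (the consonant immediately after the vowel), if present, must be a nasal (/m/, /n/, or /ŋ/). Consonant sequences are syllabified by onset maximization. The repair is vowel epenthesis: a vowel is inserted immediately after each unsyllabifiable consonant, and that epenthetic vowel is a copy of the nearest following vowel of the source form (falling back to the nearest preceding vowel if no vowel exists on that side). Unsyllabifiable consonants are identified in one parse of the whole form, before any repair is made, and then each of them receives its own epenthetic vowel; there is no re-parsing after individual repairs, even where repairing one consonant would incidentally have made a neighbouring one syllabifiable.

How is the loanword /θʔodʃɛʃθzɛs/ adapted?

Syllabifying with onset maximization leaves /θ/, /d/, /ʃ/, /θ/, /s/ stranded (only a nasal (/m/, /n/, or /ŋ/) is licensed in coda position; onsets are limited to one consonant).
Each unlicensed consonant becomes the onset of a new syllable: /θ/ → /θo/, /d/ → /dɛ/, /ʃ/ → /ʃɛ/, /θ/ → /θɛ/, /s/ → /sɛ/.

θoʔodɛʃɛʃɛθɛzɛsɛ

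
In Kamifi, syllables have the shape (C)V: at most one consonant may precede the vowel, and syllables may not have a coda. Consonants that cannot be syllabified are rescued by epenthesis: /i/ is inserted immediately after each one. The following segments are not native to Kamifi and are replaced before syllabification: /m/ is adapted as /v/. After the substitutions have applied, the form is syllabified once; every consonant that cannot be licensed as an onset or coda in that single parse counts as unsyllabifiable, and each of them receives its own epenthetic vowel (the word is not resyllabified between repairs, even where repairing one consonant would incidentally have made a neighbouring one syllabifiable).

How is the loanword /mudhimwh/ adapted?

Substitution: /m/ → /v/, giving /vudhivwh/.
The consonants /d/, /v/, /w/, /h/ cannot be parsed into a legal (C)V syllable (no codas are permitted; onsets are limited to one consonant).
Inserting the epenthetic vowel yields /d/ → /di/, /v/ → /vi/, /w/ → /wi/, /h/ → /hi/.

vudihiviwihi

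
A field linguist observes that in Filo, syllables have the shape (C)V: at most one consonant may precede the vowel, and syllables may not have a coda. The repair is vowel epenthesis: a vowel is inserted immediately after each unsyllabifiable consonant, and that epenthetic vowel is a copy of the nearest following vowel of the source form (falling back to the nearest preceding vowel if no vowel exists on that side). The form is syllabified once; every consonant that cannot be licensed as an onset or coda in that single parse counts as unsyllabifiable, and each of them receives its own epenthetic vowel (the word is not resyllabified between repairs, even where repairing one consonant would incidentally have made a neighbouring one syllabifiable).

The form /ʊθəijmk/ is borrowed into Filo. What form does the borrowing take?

Under (C)V, the unsyllabifiable consonants are /j/, /m/, /k/ (no codas are permitted; onsets are limited to one consonant).
Each unlicensed consonant becomes the onset of a new syllable: /j/ → /ji/, /m/ → /mi/, /k/ → /ki/.

ʊθəijimiki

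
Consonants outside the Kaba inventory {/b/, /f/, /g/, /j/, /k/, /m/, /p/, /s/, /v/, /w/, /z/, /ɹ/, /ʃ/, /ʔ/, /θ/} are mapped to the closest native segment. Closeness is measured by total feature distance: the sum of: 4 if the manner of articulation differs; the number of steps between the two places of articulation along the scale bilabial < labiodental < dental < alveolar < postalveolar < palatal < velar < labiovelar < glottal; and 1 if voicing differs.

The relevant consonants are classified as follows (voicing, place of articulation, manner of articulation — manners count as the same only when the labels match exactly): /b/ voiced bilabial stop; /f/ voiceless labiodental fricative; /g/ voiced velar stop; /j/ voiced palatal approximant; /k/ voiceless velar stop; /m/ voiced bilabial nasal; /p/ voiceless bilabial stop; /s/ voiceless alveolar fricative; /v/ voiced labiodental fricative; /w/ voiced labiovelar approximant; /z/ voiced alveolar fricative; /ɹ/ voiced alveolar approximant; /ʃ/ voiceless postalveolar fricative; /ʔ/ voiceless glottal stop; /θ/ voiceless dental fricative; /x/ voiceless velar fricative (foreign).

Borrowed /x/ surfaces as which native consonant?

ʃ

/ʃ/ is closest: same manner (fricative), place distance 2 (velar→postalveolar), same voicing; total 2. Next closest is /s/ at distance 3.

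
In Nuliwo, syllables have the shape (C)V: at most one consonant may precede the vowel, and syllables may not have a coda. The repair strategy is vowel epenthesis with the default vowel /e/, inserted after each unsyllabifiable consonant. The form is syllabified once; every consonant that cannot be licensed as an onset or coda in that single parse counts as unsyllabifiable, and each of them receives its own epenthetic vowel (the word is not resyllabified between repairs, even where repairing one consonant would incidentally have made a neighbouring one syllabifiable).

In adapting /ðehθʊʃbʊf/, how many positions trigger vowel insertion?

The unsyllabifiable consonants are /h/, /ʃ/, /f/; each receives one epenthetic vowel.

3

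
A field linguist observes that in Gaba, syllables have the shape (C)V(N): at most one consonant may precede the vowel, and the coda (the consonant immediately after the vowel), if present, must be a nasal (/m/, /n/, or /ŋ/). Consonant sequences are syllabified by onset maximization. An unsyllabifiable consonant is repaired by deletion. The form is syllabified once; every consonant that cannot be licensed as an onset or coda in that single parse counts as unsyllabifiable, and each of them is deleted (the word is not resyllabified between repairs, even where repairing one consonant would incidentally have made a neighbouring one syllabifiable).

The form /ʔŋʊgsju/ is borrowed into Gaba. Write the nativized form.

The consonants /ʔ/, /g/, /s/ cannot be parsed into a legal (C)V(N) syllable (only a nasal (/m/, /n/, or /ŋ/) is licensed in coda position; onsets are limited to one consonant).
Deleting the stranded consonants removes /ʔ/, /g/, /s/.

ŋʊju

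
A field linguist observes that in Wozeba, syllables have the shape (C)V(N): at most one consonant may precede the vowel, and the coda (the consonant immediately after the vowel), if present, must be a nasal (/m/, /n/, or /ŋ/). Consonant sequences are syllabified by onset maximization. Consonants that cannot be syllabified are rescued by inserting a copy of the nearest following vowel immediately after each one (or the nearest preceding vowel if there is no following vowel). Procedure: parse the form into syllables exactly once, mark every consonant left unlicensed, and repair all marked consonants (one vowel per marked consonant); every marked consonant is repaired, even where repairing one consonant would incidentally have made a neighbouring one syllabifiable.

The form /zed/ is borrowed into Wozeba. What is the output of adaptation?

The consonants /d/ cannot be parsed into a legal (C)V(N) syllable (only a nasal (/m/, /n/, or /ŋ/) is licensed in coda position; onsets are limited to one consonant).
Epenthesis after each stranded consonant: /d/ → /de/.

zede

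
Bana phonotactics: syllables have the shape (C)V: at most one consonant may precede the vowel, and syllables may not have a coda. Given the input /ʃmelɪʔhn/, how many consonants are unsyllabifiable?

Syllabifying with onset maximization leaves /ʃ/, /ʔ/, /h/, /n/ stranded (no codas are permitted; onsets are limited to one consonant).

4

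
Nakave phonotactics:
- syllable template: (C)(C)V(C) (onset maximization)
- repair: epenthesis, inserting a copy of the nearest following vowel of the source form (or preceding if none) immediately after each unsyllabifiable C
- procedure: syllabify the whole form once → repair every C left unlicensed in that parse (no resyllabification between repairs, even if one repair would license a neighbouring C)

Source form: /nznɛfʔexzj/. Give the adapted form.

nɛznɛfʔexzeje

Under (C)(C)V(C), the unsyllabifiable consonants are /n/, /z/, /j/ (at most one coda consonant is licensed; onsets may contain at most 2 consonants).
Epenthesis after each stranded consonant: /n/ → /nɛ/, /z/ → /ze/, /j/ → /je/.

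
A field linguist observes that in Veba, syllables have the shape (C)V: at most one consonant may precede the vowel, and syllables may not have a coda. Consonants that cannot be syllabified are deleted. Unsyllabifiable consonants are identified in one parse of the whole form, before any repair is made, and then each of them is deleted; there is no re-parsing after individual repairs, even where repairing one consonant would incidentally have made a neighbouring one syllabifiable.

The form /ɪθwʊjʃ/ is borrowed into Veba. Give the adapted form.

ɪwʊ

The consonants /θ/, /j/, /ʃ/ cannot be parsed into a legal (C)V syllable (no codas are permitted; onsets are limited to one consonant).
Deletion applies to /θ/, /j/, /ʃ/.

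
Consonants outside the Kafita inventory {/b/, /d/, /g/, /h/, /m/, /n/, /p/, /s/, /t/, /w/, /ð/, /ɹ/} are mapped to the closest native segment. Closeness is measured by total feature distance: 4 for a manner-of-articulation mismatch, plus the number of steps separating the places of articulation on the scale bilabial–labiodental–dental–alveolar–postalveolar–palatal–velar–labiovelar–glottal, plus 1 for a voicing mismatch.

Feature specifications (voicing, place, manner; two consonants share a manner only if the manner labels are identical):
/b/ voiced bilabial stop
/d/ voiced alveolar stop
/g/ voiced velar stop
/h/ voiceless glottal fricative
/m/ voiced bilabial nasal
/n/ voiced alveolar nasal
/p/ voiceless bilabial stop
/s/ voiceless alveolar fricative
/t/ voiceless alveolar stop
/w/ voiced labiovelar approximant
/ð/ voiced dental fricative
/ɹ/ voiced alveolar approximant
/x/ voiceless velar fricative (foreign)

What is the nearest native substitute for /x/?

h

/h/ is closest: same manner (fricative), place distance 2 (velar→glottal), same voicing; total 2. Next closest is /s/ at distance 3.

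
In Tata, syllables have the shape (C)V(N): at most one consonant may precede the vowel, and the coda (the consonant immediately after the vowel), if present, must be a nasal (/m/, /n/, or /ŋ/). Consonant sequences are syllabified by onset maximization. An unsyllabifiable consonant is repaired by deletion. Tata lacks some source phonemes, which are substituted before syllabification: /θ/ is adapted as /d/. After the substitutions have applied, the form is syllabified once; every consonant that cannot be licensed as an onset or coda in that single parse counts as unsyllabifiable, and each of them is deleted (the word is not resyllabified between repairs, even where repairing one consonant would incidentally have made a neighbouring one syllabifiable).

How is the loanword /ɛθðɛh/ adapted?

Substitution: /θ/ → /d/, giving /ɛdðɛh/.
Under (C)V(N), the unsyllabifiable consonants are /d/, /h/ (only a nasal (/m/, /n/, or /ŋ/) is licensed in coda position; onsets are limited to one consonant).
Deletion applies to /d/, /h/.

ɛðɛ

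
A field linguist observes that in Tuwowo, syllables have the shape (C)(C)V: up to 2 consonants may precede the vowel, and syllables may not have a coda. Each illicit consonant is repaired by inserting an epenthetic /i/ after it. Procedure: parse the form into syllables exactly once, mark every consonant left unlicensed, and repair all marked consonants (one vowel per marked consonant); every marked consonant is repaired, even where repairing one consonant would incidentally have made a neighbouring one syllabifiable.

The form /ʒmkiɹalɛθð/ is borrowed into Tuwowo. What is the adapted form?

ʒimkiɹalɛθiði

Under (C)(C)V, the unsyllabifiable consonants are /ʒ/, /θ/, /ð/ (no codas are permitted; onsets may contain at most 2 consonants).
Epenthesis after each stranded consonant: /ʒ/ → /ʒi/, /θ/ → /θi/, /ð/ → /ði/.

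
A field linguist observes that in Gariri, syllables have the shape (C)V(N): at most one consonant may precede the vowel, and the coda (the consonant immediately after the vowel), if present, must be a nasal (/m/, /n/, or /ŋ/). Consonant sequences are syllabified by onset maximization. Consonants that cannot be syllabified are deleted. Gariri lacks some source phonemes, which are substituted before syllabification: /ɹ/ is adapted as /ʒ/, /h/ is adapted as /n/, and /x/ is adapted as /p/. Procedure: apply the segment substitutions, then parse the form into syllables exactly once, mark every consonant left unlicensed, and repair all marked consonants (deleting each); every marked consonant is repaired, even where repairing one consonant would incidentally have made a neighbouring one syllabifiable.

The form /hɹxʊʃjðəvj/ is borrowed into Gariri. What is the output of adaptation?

pʊðə

Substitution: /h/ → /n/, /ɹ/ → /ʒ/, /x/ → /p/, giving /nʒpʊʃjðəvj/.
Syllabifying with onset maximization leaves /n/, /ʒ/, /ʃ/, /j/, /v/, /j/ stranded (only a nasal (/m/, /n/, or /ŋ/) is licensed in coda position; onsets are limited to one consonant).
Each unlicensed consonant is deleted: /n/, /ʒ/, /ʃ/, /j/, /v/, /j/.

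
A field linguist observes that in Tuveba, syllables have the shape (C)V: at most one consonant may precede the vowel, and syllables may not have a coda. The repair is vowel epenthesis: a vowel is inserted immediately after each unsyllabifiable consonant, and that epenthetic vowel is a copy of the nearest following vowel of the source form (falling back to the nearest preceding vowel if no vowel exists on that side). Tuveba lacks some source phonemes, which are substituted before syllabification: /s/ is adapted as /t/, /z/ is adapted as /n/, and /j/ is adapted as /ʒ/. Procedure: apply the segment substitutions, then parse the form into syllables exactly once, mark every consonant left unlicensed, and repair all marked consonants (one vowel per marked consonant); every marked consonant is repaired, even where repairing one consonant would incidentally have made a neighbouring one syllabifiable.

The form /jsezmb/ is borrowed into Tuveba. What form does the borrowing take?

Substitution: /j/ → /ʒ/, /s/ → /t/, /z/ → /n/, giving /ʒtenmb/.
The consonants /ʒ/, /n/, /m/, /b/ cannot be parsed into a legal (C)V syllable (no codas are permitted; onsets are limited to one consonant).
Inserting the epenthetic vowel yields /ʒ/ → /ʒe/, /n/ → /ne/, /m/ → /me/, /b/ → /be/.

ʒetenemebe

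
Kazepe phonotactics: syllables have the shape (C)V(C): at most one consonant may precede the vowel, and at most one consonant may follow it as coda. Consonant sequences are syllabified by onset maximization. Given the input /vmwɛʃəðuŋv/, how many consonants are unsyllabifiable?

3

Under (C)V(C), the unsyllabifiable consonants are /v/, /m/, /v/ (at most one coda consonant is licensed; onsets are limited to one consonant).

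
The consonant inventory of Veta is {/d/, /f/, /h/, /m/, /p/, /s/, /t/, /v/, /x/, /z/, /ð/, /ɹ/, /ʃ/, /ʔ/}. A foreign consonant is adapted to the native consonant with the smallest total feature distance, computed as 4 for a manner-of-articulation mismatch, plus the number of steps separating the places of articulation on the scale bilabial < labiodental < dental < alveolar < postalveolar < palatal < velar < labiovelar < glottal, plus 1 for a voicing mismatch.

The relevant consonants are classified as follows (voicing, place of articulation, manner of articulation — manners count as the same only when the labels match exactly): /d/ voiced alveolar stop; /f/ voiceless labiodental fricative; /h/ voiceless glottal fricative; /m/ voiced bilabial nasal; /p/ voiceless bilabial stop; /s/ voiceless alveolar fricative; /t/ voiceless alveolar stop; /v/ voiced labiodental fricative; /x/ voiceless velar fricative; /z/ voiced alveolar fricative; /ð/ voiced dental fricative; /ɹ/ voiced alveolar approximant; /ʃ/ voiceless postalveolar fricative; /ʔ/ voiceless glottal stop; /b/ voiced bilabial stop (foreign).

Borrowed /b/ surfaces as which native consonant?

/p/ is closest: same manner (stop), place distance 0 (bilabial→bilabial), voicing differs (+1); total 1. Next closest is /d/ at distance 3.

p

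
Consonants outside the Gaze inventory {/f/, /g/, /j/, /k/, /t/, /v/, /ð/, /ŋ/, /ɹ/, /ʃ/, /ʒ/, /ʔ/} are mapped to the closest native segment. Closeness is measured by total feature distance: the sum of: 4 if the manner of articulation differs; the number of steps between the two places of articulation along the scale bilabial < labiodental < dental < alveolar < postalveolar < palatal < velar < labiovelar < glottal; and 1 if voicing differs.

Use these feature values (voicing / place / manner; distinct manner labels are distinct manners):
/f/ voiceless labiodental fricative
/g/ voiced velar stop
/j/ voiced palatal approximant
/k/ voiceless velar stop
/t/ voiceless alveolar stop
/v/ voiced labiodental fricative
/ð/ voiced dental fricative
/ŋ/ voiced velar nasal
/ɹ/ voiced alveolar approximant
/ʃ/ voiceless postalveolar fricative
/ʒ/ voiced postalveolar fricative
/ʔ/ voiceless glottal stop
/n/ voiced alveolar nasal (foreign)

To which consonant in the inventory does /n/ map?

/ŋ/ is closest: same manner (nasal), place distance 3 (alveolar→velar), same voicing; total 3. Next closest is /ɹ/ at distance 4.

ŋ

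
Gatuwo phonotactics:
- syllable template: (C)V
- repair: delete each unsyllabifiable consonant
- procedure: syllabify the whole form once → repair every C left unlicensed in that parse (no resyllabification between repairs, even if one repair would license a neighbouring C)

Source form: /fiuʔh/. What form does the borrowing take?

fiu

The consonants /ʔ/, /h/ cannot be parsed into a legal (C)V syllable (no codas are permitted; onsets are limited to one consonant).
Each unlicensed consonant is deleted: /ʔ/, /h/.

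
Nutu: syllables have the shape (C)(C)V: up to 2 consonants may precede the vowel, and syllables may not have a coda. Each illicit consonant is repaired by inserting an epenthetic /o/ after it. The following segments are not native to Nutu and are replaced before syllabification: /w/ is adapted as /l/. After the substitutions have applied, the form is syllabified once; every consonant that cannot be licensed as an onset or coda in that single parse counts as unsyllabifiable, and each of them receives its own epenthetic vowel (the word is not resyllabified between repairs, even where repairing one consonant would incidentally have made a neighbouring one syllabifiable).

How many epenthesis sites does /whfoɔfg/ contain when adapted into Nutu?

After substitution the input is /lhfoɔfg/.
The unsyllabifiable consonants are /l/, /f/, /g/; each receives one epenthetic vowel.

3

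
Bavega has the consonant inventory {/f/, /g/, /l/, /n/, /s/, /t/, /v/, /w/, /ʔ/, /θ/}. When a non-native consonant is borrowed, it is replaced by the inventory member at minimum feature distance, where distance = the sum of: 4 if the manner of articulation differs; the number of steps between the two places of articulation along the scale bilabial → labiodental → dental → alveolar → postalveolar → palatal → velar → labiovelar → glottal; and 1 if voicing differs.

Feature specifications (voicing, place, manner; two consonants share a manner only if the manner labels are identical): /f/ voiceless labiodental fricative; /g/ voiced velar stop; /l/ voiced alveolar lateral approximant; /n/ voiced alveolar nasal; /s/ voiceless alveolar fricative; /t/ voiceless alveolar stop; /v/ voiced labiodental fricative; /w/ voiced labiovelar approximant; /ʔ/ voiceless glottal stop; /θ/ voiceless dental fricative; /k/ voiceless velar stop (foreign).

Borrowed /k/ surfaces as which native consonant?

/g/ is closest: same manner (stop), place distance 0 (velar→velar), voicing differs (+1); total 1. Next closest is /ʔ/ at distance 2.

g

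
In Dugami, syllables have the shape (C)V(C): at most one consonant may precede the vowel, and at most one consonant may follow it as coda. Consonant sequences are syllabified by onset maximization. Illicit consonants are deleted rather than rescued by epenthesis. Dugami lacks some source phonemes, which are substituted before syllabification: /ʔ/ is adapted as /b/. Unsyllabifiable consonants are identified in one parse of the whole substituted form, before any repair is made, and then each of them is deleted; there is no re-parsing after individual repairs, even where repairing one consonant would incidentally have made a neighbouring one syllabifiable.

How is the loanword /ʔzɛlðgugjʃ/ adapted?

zɛlgug

Substitution: /ʔ/ → /b/, giving /bzɛlðgugjʃ/.
Syllabifying with onset maximization leaves /b/, /ð/, /j/, /ʃ/ stranded (at most one coda consonant is licensed; onsets are limited to one consonant).
Deletion applies to /b/, /ð/, /j/, /ʃ/.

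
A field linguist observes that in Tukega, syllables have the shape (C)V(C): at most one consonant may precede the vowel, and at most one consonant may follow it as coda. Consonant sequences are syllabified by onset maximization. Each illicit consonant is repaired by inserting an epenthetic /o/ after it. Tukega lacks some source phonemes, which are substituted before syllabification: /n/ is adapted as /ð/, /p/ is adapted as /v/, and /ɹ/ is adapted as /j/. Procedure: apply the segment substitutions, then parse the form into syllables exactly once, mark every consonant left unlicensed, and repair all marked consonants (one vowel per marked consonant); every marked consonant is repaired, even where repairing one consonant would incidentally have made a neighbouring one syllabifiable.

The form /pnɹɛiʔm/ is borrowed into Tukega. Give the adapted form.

voðojɛiʔmo

Substitution: /p/ → /v/, /n/ → /ð/, /ɹ/ → /j/, giving /vðjɛiʔm/.
The consonants /v/, /ð/, /m/ cannot be parsed into a legal (C)V(C) syllable (at most one coda consonant is licensed; onsets are limited to one consonant).
Inserting the epenthetic vowel yields /v/ → /vo/, /ð/ → /ðo/, /m/ → /mo/.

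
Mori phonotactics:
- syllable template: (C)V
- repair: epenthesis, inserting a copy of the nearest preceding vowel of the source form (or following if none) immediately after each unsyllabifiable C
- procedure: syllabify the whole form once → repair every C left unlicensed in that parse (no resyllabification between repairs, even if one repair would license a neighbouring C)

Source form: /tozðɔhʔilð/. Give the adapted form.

The consonants /z/, /h/, /l/, /ð/ cannot be parsed into a legal (C)V syllable (no codas are permitted; onsets are limited to one consonant).
Epenthesis after each stranded consonant: /z/ → /zo/, /h/ → /hɔ/, /l/ → /li/, /ð/ → /ði/.

tozoðɔhɔʔiliði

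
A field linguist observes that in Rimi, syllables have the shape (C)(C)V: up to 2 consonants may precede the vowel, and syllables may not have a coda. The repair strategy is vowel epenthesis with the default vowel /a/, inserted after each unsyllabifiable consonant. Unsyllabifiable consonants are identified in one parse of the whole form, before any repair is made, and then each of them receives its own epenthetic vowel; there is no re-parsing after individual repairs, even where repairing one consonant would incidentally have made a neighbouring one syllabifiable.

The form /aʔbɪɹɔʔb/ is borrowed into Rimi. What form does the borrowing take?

The consonants /ʔ/, /b/ cannot be parsed into a legal (C)(C)V syllable (no codas are permitted; onsets may contain at most 2 consonants).
Each unlicensed consonant becomes the onset of a new syllable: /ʔ/ → /ʔa/, /b/ → /ba/.

aʔbɪɹɔʔaba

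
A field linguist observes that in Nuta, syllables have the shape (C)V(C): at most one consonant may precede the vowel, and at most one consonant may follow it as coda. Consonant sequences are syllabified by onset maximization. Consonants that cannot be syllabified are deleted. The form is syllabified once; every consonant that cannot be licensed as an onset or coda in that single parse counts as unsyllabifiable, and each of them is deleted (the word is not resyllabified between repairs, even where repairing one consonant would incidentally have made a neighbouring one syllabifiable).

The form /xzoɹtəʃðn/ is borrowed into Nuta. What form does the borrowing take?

zoɹtəʃ

Under (C)V(C), the unsyllabifiable consonants are /x/, /ð/, /n/ (at most one coda consonant is licensed; onsets are limited to one consonant).
Each unlicensed consonant is deleted: /x/, /ð/, /n/.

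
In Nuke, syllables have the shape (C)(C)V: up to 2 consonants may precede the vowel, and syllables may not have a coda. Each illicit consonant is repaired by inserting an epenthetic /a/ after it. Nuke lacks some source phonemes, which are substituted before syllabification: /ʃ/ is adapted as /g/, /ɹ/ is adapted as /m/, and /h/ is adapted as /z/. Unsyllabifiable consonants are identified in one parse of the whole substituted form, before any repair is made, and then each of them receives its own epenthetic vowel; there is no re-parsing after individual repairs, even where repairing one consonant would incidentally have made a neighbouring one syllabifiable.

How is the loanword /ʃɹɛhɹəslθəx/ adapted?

Substitution: /ʃ/ → /g/, /ɹ/ → /m/, /h/ → /z/, giving /gmɛzməslθəx/.
The consonants /s/, /x/ cannot be parsed into a legal (C)(C)V syllable (no codas are permitted; onsets may contain at most 2 consonants).
Each unlicensed consonant becomes the onset of a new syllable: /s/ → /sa/, /x/ → /xa/.

gmɛzməsalθəxa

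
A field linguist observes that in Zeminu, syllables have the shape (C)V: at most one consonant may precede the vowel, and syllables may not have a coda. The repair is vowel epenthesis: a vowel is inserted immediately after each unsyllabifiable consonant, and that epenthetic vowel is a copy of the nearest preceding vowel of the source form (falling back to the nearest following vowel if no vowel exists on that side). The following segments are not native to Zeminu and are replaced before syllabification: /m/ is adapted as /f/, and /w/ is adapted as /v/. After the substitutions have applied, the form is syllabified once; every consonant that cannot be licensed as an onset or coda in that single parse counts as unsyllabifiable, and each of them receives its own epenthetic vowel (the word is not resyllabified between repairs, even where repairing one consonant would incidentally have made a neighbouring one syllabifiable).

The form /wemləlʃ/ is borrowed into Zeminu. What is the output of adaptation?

Substitution: /w/ → /v/, /m/ → /f/, giving /vefləlʃ/.
Syllabifying with onset maximization leaves /f/, /l/, /ʃ/ stranded (no codas are permitted; onsets are limited to one consonant).
Epenthesis after each stranded consonant: /f/ → /fe/, /l/ → /lə/, /ʃ/ → /ʃə/.

vefelələʃə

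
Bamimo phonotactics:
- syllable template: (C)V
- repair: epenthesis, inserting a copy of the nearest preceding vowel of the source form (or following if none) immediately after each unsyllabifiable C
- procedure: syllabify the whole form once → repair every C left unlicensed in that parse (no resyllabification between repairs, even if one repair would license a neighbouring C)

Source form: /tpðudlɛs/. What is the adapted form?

The consonants /t/, /p/, /d/, /s/ cannot be parsed into a legal (C)V syllable (no codas are permitted; onsets are limited to one consonant).
Inserting the epenthetic vowel yields /t/ → /tu/, /p/ → /pu/, /d/ → /du/, /s/ → /sɛ/.

tupuðudulɛsɛ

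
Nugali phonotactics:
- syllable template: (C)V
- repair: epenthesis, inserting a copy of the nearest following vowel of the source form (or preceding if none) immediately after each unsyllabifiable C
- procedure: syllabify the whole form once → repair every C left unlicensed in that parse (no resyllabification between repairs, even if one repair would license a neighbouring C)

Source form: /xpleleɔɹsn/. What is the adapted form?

Syllabifying with onset maximization leaves /x/, /p/, /ɹ/, /s/, /n/ stranded (no codas are permitted; onsets are limited to one consonant).
Epenthesis after each stranded consonant: /x/ → /xe/, /p/ → /pe/, /ɹ/ → /ɹɔ/, /s/ → /sɔ/, /n/ → /nɔ/.

xepeleleɔɹɔsɔnɔ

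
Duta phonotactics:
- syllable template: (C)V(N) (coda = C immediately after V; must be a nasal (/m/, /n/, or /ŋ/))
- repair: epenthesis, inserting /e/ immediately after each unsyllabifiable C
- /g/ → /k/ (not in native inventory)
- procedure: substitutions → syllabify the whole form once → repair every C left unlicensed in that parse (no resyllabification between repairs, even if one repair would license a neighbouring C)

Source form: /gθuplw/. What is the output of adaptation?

Substitution: /g/ → /k/, giving /kθuplw/.
The consonants /k/, /p/, /l/, /w/ cannot be parsed into a legal (C)V(N) syllable (only a nasal (/m/, /n/, or /ŋ/) is licensed in coda position; onsets are limited to one consonant).
Epenthesis after each stranded consonant: /k/ → /ke/, /p/ → /pe/, /l/ → /le/, /w/ → /we/.

keθupelewe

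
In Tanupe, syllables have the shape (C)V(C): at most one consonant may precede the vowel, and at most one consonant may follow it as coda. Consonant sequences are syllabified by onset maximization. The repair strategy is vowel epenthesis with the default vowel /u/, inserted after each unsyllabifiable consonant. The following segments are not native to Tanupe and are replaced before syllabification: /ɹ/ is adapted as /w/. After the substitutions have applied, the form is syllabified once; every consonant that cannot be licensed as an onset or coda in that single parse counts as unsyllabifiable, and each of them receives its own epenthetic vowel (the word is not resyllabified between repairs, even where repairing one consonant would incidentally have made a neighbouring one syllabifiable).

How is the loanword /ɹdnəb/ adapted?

wudunəb

Substitution: /ɹ/ → /w/, giving /wdnəb/.
Syllabifying with onset maximization leaves /w/, /d/ stranded (at most one coda consonant is licensed; onsets are limited to one consonant).
Inserting the epenthetic vowel yields /w/ → /wu/, /d/ → /du/.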